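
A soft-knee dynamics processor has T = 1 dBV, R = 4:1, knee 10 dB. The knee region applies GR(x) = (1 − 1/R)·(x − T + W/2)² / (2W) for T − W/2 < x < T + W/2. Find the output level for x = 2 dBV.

0.65 dBV

x − T + W/2 = 2 − 1 + 5 = 6.
GR = (1 − 1/4) × 6² / 20 = 0.75 × 36 / 20 = 1.35 dB.
Output = 2 − 1.35 = 0.65 dBV.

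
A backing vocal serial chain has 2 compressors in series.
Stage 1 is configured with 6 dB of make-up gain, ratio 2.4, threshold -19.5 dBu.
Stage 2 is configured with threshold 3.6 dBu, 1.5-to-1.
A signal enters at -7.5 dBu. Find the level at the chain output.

Stage 1: overshoot 12 dB → 12/2.4 = 5 dB → -14.5 dBu; +6 dB make-up → -8.5 dBu.
Stage 2: -8.5 dBu ≤ 3.6 dBu, so stage 2 doesn't engage; output -8.5 dBu.

-8.5 dBu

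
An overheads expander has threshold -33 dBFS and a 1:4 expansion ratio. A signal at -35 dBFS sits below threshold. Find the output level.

-41 dBFS

Undershoot = (-33) − (-35) = 2 dB.
At 1:4, that expands to 8 dB under threshold.
Output = -33 − 8 = -41 dBFS.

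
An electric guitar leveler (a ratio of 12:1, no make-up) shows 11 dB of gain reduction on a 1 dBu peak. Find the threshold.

Input is 12 dB above T (since output overshoot × R = input overshoot: (-10 − T)·12 = 1 − T gives T = -11 dBu).
Check: -11 + (1 − (-11))/12 = -11 + 1 = -10 dBu. ✓

-11 dBu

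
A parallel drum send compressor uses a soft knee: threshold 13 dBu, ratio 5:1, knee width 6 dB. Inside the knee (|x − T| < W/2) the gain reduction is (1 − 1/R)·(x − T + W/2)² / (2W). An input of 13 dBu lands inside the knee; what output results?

x − T + W/2 = 13 − 13 + 3 = 3.
GR = (1 − 1/5) × 3² / 12 = 0.8 × 9 / 12 = 0.6 dB.
Output = 13 − 0.6 = 12.4 dBu.

12.4 dBu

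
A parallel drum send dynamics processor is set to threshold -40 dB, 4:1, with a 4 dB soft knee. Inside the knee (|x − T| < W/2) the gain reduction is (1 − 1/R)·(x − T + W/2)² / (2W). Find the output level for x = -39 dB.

-39.84375 dB

x − T + W/2 = -39 − (-40) + 2 = 3.
GR = (1 − 1/4) × 3² / 8 = 0.75 × 9 / 8 = 0.84375 dB.
Output = -39 − 0.84375 = -39.84375 dB.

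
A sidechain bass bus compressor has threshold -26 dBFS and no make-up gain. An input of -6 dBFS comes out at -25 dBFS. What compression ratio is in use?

Input overshoot = -6 − (-26) = 20 dB; output overshoot = -25 − (-26) = 1 dB.
Ratio = 20 / 1 = 20.

20:1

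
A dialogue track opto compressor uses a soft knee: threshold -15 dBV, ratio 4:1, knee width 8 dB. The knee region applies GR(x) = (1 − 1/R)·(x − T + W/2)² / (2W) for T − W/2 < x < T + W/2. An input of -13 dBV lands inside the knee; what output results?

x − T + W/2 = -13 − (-15) + 4 = 6.
GR = (1 − 1/4) × 6² / 16 = 0.75 × 36 / 16 = 1.6875 dB.
Output = -13 − 1.6875 = -14.6875 dBV.

-14.6875 dBV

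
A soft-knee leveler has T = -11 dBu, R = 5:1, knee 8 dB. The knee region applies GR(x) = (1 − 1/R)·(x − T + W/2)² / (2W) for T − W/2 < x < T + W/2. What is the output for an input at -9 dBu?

x − T + W/2 = -9 − (-11) + 4 = 6.
GR = (1 − 1/5) × 6² / 16 = 0.8 × 36 / 16 = 1.8 dB.
Output = -9 − 1.8 = -10.8 dBu.

-10.8 dBu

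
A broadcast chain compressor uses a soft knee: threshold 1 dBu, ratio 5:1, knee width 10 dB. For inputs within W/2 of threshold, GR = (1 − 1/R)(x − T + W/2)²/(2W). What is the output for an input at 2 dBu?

0.56 dBu

x − T + W/2 = 2 − 1 + 5 = 6.
GR = (1 − 1/5) × 6² / 20 = 0.8 × 36 / 20 = 1.44 dB.
Output = 2 − 1.44 = 0.56 dBu.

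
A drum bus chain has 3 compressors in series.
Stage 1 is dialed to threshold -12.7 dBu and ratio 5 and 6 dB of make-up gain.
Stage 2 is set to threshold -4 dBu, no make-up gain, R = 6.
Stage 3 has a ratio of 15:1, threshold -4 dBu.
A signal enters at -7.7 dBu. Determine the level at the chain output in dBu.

-5.7 dBu

Stage 1: overshoot 5 dB → 5/5 = 1 dB → -11.7 dBu; +6 dB make-up → -5.7 dBu.
Stage 2: -5.7 dBu is at or below the -4 dBu threshold — no compression; output -5.7 dBu.
Stage 3: -5.7 dBu ≤ -4 dBu, so stage 3 doesn't engage; output -5.7 dBu.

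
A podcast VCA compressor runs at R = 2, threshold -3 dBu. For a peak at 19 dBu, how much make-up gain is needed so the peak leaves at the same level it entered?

11 dB

Without make-up, output = threshold + overshoot/2 = -3 + 11 = 8 dBu.
Gap to target: 11 dB.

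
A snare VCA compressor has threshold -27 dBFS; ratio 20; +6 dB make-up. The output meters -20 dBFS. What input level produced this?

Stripping the +6 dB make-up gives -26 dBFS at the gain stage.
That's 1 dB above the -27 dBFS threshold.
Before 20:1 compression the overshoot was 1 × 20 = 20 dB, so input = -27 + 20 = -7 dBFS.

-7 dBFS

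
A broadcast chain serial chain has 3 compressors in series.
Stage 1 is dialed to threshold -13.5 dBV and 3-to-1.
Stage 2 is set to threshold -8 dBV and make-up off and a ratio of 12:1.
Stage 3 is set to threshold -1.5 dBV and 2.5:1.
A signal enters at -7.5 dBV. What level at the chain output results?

Stage 1: -7.5 dBV is 6 dB over -13.5 dBV; at 3:1 that becomes 2 dB over, giving -11.5 dBV.
Stage 2: below threshold (-11.5 ≤ -8); passes unchanged; output -11.5 dBV.
Stage 3: below threshold (-11.5 ≤ -1.5); passes unchanged; output -11.5 dBV.

-11.5 dBV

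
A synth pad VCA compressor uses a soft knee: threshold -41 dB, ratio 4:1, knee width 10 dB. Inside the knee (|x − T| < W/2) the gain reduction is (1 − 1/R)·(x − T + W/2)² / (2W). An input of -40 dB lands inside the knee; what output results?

-41.35 dB

x − T + W/2 = -40 − (-41) + 5 = 6.
GR = (1 − 1/4) × 6² / 20 = 0.75 × 36 / 20 = 1.35 dB.
Output = -40 − 1.35 = -41.35 dB.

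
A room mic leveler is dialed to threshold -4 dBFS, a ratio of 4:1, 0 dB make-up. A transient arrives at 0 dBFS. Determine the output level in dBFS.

-3 dBFS

The input is 4 dB above the -4 dBFS threshold.
The 4 dB excess becomes 1 dB after 4:1 reduction.
Output = -4 + 1 = -3 dBFS.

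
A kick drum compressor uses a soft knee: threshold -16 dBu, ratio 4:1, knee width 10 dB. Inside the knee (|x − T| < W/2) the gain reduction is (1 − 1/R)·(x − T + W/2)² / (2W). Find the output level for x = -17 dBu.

x − T + W/2 = -17 − (-16) + 5 = 4.
GR = (1 − 1/4) × 4² / 20 = 0.75 × 16 / 20 = 0.6 dB.
Output = -17 − 0.6 = -17.6 dBu.

-17.6 dBu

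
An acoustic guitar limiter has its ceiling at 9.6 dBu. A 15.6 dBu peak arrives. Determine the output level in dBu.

9.6 dBu

The limiter clamps the peak to its 9.6 dBu ceiling.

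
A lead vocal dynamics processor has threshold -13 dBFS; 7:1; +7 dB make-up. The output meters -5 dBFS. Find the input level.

-6 dBFS

Remove make-up: -5 − 7 = -12 dBFS.
That's 1 dB above the -13 dBFS threshold.
Input overshoot = R × output overshoot = 7 dB → input = -13 + 7 = -6 dBFS.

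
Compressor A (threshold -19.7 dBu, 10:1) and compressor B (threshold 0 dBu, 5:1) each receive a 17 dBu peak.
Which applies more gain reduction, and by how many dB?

A, by 19.43 dB

A: GR = 36.7 − 36.7/10 = 33.03 dB.
B: GR = 17 − 17/5 = 13.6 dB.
A applies 19.43 dB more gain reduction.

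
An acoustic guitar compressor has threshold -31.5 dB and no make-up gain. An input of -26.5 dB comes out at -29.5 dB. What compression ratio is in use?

2.5:1

Input overshoot = -26.5 − (-31.5) = 5 dB; output overshoot = -29.5 − (-31.5) = 2 dB.
Ratio = 5 / 2 = 2.5.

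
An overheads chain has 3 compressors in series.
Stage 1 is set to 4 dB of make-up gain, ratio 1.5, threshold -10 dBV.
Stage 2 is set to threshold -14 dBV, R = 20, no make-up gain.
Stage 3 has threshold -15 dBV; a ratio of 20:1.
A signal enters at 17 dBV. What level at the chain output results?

Stage 1: overshoot 27 dB → 27/1.5 = 18 dB → 8 dBV; +4 dB make-up → 12 dBV.
Stage 2: 12 dBV is 26 dB over -14 dBV; at 20:1 that becomes 1.3 dB over, giving -12.7 dBV.
Stage 3: 2.3 dB above -15 dBV, reduced 20:1 to 0.115 dB above → -14.885 dBV.

-14.885 dBV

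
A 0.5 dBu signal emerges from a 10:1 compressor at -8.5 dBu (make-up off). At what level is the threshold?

-9.5 dBu

Input is 10 dB above T (since output overshoot × R = input overshoot: (-8.5 − T)·10 = 0.5 − T gives T = -9.5 dBu).
Check: -9.5 + (0.5 − (-9.5))/10 = -9.5 + 1 = -8.5 dBu. ✓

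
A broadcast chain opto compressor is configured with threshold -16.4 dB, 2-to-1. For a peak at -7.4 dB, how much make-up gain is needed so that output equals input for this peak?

4.5 dB

Overshoot 9 dB → 9/2 = 4.5 dB after compression, so the compressed level is -16.4 + 4.5 = -11.9 dB.
Make-up = target − compressed = -7.4 − (-11.9) = 4.5 dB.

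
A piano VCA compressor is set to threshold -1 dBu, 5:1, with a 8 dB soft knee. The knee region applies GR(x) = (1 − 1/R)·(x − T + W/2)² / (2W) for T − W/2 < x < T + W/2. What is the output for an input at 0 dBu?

x − T + W/2 = 0 − (-1) + 4 = 5.
GR = (1 − 1/5) × 5² / 16 = 0.8 × 25 / 16 = 1.25 dB.
Output = 0 − 1.25 = -1.25 dBu.

-1.25 dBu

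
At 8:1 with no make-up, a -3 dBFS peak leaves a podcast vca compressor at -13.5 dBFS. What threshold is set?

Gain reduction = -3 − (-13.5) = 10.5 dB; output overshoot = GR / (R − 1) = 10.5 / 7 = 1.5 dB.
Threshold = output − output overshoot = -13.5 − 1.5 = -15 dBFS.

-15 dBFS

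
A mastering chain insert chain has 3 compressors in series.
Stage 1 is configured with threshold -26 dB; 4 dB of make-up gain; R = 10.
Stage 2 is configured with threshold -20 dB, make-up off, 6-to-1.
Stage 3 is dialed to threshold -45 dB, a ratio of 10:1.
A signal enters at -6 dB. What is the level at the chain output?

Stage 1: -6 dB is 20 dB over -26 dB; at 10:1 that becomes 2 dB over, giving -24 dB; +4 dB make-up → -20 dB.
Stage 2: -20 dB ≤ -20 dB, so stage 2 doesn't engage; output -20 dB.
Stage 3: overshoot 25 dB → 25/10 = 2.5 dB → -42.5 dB.

-42.5 dB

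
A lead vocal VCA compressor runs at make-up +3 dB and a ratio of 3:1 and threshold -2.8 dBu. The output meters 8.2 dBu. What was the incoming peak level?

21.2 dBu

Before make-up, the level was 8.2 − 3 = 5.2 dBu.
Post-compression overshoot = 5.2 − (-2.8) = 8 dB.
Input overshoot = R × output overshoot = 24 dB → input = -2.8 + 24 = 21.2 dBu.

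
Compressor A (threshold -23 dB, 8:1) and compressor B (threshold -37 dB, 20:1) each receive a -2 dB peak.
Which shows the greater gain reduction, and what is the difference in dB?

A: overshoot 21 dB → output overshoot 2.625 dB → GR 18.375 dB.
B: overshoot 35 dB → output overshoot 1.75 dB → GR 33.25 dB.
B applies 14.875 dB more gain reduction.

B, by 14.875 dB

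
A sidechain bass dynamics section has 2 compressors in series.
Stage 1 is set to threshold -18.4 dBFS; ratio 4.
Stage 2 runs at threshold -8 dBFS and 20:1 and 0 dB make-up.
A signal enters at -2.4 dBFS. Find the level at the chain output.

-14.4 dBFS

Stage 1: 16 dB above -18.4 dBFS, reduced 4:1 to 4 dB above → -14.4 dBFS.
Stage 2: below threshold (-14.4 ≤ -8); passes unchanged; output -14.4 dBFS.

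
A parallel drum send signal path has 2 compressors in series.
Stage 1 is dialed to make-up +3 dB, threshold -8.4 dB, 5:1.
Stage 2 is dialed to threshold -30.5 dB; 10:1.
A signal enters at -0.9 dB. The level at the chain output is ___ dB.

Stage 1: 7.5 dB above -8.4 dB, reduced 5:1 to 1.5 dB above → -6.9 dB; +3 dB make-up → -3.9 dB.
Stage 2: -3.9 dB is 26.6 dB over -30.5 dB; at 10:1 that becomes 2.66 dB over, giving -27.84 dB.

-27.84 dB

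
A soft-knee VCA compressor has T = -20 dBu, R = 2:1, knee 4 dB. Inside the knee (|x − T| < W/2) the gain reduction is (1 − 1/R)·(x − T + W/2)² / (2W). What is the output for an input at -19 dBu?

x − T + W/2 = -19 − (-20) + 2 = 3.
GR = (1 − 1/2) × 3² / 8 = 0.5 × 9 / 8 = 0.5625 dB.
Output = -19 − 0.5625 = -19.5625 dBu.

-19.5625 dBu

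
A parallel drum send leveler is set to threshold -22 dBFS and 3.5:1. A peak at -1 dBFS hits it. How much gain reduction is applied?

15 dB

Overshoot = -1 − (-22) = 21 dB.
At 3.5:1, output sits 21/3.5 = 6 dB above threshold.
Gain reduction = 21 − 6 = 15 dB.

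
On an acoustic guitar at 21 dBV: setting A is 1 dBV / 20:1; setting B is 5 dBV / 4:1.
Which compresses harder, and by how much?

A: overshoot 20 dB → output overshoot 1 dB → GR 19 dB.
B: overshoot 16 dB → output overshoot 4 dB → GR 12 dB.
A applies 7 dB more gain reduction.

A, by 7 dB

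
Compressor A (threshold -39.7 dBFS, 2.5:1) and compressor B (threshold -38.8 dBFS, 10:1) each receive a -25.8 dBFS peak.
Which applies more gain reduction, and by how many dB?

B, by 3.36 dB

A: overshoot 13.9 dB → output overshoot 5.56 dB → GR 8.34 dB.
B: overshoot 13 dB → output overshoot 1.3 dB → GR 11.7 dB.
B applies 3.36 dB more gain reduction.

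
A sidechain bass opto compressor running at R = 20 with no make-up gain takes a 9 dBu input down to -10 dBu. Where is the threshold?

Gain reduction = 9 − (-10) = 19 dB; output overshoot = GR / (R − 1) = 19 / 19 = 1 dB.
Threshold = output − output overshoot = -10 − 1 = -11 dBu.

-11 dBu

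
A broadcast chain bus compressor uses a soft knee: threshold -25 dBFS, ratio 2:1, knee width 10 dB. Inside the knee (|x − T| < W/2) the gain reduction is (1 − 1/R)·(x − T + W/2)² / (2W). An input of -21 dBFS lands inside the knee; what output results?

-23.025 dBFS

x − T + W/2 = -21 − (-25) + 5 = 9.
GR = (1 − 1/2) × 9² / 20 = 0.5 × 81 / 20 = 2.025 dB.
Output = -21 − 2.025 = -23.025 dBFS.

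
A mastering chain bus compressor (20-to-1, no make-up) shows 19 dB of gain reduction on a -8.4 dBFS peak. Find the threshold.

-28.4 dBFS

Let T be the threshold. Output overshoot = (input overshoot)/R, so -27.4 − T = (-8.4 − T)/20.
20·(-27.4 − T) = -8.4 − T → 19·T = -548 − (-8.4) = -539.6.
T = -539.6/19 = -28.4 dBFS.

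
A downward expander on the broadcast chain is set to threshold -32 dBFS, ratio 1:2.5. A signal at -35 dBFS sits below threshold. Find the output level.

-39.5 dBFS

Below threshold, a 1:2.5 expander applies gain = (2.5−1)×(T − x) of attenuation.
(2.5−1) × 3 = 4.5 dB, so output = -35 − 4.5 = -39.5 dBFS.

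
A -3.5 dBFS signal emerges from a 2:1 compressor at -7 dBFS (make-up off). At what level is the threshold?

-10.5 dBFS

Gain reduction = -3.5 − (-7) = 3.5 dB; output overshoot = GR / (R − 1) = 3.5 / 1 = 3.5 dB.
Threshold = output − output overshoot = -7 − 3.5 = -10.5 dBFS.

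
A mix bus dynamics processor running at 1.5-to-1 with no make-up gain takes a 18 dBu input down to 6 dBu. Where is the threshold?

-18 dBu

Gain reduction = 18 − 6 = 12 dB; output overshoot = GR / (R − 1) = 12 / 0.5 = 24 dB.
Threshold = output − output overshoot = 6 − 24 = -18 dBu.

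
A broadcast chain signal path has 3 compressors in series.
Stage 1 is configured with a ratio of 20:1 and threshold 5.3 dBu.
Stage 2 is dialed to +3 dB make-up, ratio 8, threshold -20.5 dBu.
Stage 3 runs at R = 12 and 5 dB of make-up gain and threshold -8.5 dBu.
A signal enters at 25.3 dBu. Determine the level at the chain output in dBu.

-9.15 dBu

Stage 1: 25.3 dBu is 20 dB over 5.3 dBu; at 20:1 that becomes 1 dB over, giving 6.3 dBu.
Stage 2: 6.3 dBu is 26.8 dB over -20.5 dBu; at 8:1 that becomes 3.35 dB over, giving -17.15 dBu; +3 dB make-up → -14.15 dBu.
Stage 3: -14.15 dBu ≤ -8.5 dBu, so stage 3 doesn't engage; make-up brings it to -9.15 dBu.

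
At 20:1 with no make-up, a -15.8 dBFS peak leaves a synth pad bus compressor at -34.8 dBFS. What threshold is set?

-35.8 dBFS

Gain reduction = -15.8 − (-34.8) = 19 dB; output overshoot = GR / (R − 1) = 19 / 19 = 1 dB.
Threshold = output − output overshoot = -34.8 − 1 = -35.8 dBFS.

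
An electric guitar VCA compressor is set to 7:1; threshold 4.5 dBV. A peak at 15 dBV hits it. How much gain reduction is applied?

Overshoot = 15 − 4.5 = 10.5 dB.
After 7:1 compression the overshoot becomes 10.5/7 = 1.5 dB.
Gain reduction = 10.5 − 1.5 = 9 dB.

9 dB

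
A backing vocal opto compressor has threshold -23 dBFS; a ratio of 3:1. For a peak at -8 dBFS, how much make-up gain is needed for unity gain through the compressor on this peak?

10 dB

The peak compresses to -23 + 15/3 = -18 dBFS.
To reach -8 dBFS requires -8 − (-18) = 10 dB of make-up.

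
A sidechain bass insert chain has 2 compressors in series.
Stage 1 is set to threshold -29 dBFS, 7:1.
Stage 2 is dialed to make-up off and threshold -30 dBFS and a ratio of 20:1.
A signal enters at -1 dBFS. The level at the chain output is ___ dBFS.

Stage 1: overshoot 28 dB → 28/7 = 4 dB → -25 dBFS.
Stage 2: 5 dB above -30 dBFS, reduced 20:1 to 0.25 dB above → -29.75 dBFS.

-29.75 dBFS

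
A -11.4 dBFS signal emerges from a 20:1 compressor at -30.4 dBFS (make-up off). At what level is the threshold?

Gain reduction = -11.4 − (-30.4) = 19 dB; output overshoot = GR / (R − 1) = 19 / 19 = 1 dB.
Threshold = output − output overshoot = -30.4 − 1 = -31.4 dBFS.

-31.4 dBFS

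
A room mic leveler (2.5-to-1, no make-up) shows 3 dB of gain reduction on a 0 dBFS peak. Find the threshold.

Gain reduction = 0 − (-3) = 3 dB; output overshoot = GR / (R − 1) = 3 / 1.5 = 2 dB.
Threshold = output − output overshoot = -3 − 2 = -5 dBFS.

-5 dBFS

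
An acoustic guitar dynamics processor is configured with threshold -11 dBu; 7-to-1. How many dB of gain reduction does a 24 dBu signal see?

24 dBu exceeds the threshold by 35 dB.
After 7:1 compression the overshoot becomes 35/7 = 5 dB.
Gain reduction = 35 − 5 = 30 dB.

30 dB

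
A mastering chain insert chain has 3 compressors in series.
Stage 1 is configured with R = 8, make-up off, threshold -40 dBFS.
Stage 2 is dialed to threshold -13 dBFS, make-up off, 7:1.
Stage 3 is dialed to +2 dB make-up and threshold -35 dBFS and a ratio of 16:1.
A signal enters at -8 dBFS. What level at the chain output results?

-34 dBFS

Stage 1: 32 dB above -40 dBFS, reduced 8:1 to 4 dB above → -36 dBFS.
Stage 2: below threshold (-36 ≤ -13); passes unchanged; output -36 dBFS.
Stage 3: -36 dBFS is at or below the -35 dBFS threshold — no compression; make-up brings it to -34 dBFS.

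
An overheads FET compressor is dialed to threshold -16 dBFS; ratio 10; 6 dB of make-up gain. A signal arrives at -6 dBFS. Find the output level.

-9 dBFS

Overshoot: -6 − (-16) = 10 dB.
At 10:1 the overshoot is divided by 10, leaving 1 dB above threshold.
Output = -16 + 1 = -15 dBFS; make-up adds 6 dB, giving -9 dBFS.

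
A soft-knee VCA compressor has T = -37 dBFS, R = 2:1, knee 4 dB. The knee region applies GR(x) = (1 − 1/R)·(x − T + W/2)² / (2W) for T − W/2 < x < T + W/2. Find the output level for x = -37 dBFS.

-37.25 dBFS

x − T + W/2 = -37 − (-37) + 2 = 2.
GR = (1 − 1/2) × 2² / 8 = 0.5 × 4 / 8 = 0.25 dB.
Output = -37 − 0.25 = -37.25 dBFS.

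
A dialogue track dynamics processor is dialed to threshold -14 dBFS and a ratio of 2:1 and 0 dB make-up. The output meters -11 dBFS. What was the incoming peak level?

The compressed level sits -11 − (-14) = 3 dB over threshold.
Input overshoot = R × output overshoot = 6 dB → input = -14 + 6 = -8 dBFS.

-8 dBFS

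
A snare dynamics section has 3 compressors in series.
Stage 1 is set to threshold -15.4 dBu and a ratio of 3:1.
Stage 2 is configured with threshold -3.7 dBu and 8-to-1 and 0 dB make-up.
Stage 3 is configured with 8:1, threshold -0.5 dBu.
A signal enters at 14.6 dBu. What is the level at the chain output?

Stage 1: overshoot 30 dB → 30/3 = 10 dB → -5.4 dBu.
Stage 2: below threshold (-5.4 ≤ -3.7); passes unchanged; output -5.4 dBu.
Stage 3: -5.4 dBu ≤ -0.5 dBu, so stage 3 doesn't engage; output -5.4 dBu.

-5.4 dBu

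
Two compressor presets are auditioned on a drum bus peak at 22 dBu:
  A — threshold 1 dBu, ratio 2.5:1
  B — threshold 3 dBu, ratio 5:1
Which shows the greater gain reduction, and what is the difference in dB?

B, by 2.6 dB

A: 21 dB over, compressed to 8.4 dB over, so 12.6 dB of GR.
B: 19 dB over, compressed to 3.8 dB over, so 15.2 dB of GR.
Difference: 2.6 dB in favour of B.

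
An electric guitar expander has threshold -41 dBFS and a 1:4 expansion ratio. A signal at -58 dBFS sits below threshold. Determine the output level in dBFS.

-109 dBFS

The input is 17 dB below the -41 dBFS threshold.
A 1:4 expander multiplies undershoot by 4: 17 × 4 = 68 dB below threshold.
Output = -41 − 68 = -109 dBFS.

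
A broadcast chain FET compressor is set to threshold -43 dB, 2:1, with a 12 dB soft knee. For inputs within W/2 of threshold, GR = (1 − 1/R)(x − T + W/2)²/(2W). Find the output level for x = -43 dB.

-43.75 dB

x − T + W/2 = -43 − (-43) + 6 = 6.
GR = (1 − 1/2) × 6² / 24 = 0.5 × 36 / 24 = 0.75 dB.
Output = -43 − 0.75 = -43.75 dB.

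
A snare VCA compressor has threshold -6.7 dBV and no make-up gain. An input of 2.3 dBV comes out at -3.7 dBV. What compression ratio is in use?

3:1

Input overshoot = 2.3 − (-6.7) = 9 dB; output overshoot = -3.7 − (-6.7) = 3 dB.
Ratio = 9 / 3 = 3.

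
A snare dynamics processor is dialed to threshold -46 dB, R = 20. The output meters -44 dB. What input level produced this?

That's 2 dB above the -46 dB threshold.
Undo the ratio: input overshoot = 2 × 20 = 40 dB, giving input = -6 dB.

-6 dB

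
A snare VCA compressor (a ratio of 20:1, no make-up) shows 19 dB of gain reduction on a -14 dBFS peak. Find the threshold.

-34 dBFS

Gain reduction = -14 − (-33) = 19 dB; output overshoot = GR / (R − 1) = 19 / 19 = 1 dB.
Threshold = output − output overshoot = -33 − 1 = -34 dBFS.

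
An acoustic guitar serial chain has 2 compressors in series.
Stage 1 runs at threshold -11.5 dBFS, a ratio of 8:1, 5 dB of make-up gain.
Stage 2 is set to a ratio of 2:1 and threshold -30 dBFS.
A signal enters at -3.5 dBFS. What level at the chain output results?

-17.75 dBFS

Stage 1: 8 dB above -11.5 dBFS, reduced 8:1 to 1 dB above → -10.5 dBFS; +5 dB make-up → -5.5 dBFS.
Stage 2: 24.5 dB above -30 dBFS, reduced 2:1 to 12.25 dB above → -17.75 dBFS.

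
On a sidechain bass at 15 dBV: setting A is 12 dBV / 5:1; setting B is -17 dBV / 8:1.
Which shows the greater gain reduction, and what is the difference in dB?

B, by 25.6 dB

A: overshoot 3 dB → output overshoot 0.6 dB → GR 2.4 dB.
B: overshoot 32 dB → output overshoot 4 dB → GR 28 dB.
B applies 25.6 dB more gain reduction.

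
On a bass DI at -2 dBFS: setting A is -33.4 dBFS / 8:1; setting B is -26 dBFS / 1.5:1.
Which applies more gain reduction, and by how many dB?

A, by 19.475 dB

A: GR = 31.4 − 31.4/8 = 27.475 dB.
B: GR = 24 − 24/1.5 = 8 dB.
A applies 19.475 dB more gain reduction.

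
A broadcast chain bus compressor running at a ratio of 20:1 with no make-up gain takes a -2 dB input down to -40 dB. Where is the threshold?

Gain reduction = -2 − (-40) = 38 dB; output overshoot = GR / (R − 1) = 38 / 19 = 2 dB.
Threshold = output − output overshoot = -40 − 2 = -42 dB.

-42 dB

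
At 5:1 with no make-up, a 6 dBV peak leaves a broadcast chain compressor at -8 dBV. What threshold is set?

Input is 17.5 dB above T (since output overshoot × R = input overshoot: (-8 − T)·5 = 6 − T gives T = -11.5 dBV).
Check: -11.5 + (6 − (-11.5))/5 = -11.5 + 3.5 = -8 dBV. ✓

-11.5 dBV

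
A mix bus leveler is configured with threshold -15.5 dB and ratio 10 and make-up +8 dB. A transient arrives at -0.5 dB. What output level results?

-6 dB

-0.5 dB sits 15 dB over threshold.
At 10:1 the overshoot is divided by 10, leaving 1.5 dB above threshold.
So the level is -15.5 + 1.5 = -14 dB; make-up adds 8 dB, giving -6 dB.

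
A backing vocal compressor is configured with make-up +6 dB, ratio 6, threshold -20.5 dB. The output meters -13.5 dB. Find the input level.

-14.5 dB

Remove make-up: -13.5 − 6 = -19.5 dB.
That's 1 dB above the -20.5 dB threshold.
Before 6:1 compression the overshoot was 1 × 6 = 6 dB, so input = -20.5 + 6 = -14.5 dB.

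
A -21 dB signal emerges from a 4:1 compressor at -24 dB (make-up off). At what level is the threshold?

Gain reduction = -21 − (-24) = 3 dB; output overshoot = GR / (R − 1) = 3 / 3 = 1 dB.
Threshold = output − output overshoot = -24 − 1 = -25 dB.

-25 dB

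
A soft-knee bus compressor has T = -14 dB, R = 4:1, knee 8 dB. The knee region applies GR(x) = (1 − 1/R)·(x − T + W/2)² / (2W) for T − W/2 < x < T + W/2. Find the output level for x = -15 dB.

-15.421875 dB

x − T + W/2 = -15 − (-14) + 4 = 3.
GR = (1 − 1/4) × 3² / 16 = 0.75 × 9 / 16 = 0.421875 dB.
Output = -15 − 0.421875 = -15.421875 dB.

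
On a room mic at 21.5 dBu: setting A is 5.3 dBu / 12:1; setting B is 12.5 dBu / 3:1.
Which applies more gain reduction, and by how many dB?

A: 16.2 dB over, compressed to 1.35 dB over, so 14.85 dB of GR.
B: 9 dB over, compressed to 3 dB over, so 6 dB of GR.
A reduces 8.85 dB more.

A, by 8.85 dB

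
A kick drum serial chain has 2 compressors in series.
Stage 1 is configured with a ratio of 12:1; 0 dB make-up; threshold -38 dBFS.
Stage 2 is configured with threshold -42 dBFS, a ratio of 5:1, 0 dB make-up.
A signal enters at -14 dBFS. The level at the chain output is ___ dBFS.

-40.8 dBFS

Stage 1: 24 dB above -38 dBFS, reduced 12:1 to 2 dB above → -36 dBFS.
Stage 2: 6 dB above -42 dBFS, reduced 5:1 to 1.2 dB above → -40.8 dBFS.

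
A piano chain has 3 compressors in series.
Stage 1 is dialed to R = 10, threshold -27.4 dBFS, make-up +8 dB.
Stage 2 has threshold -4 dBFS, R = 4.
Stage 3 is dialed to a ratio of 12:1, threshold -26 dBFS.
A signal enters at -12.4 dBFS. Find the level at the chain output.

Stage 1: -12.4 dBFS is 15 dB over -27.4 dBFS; at 10:1 that becomes 1.5 dB over, giving -25.9 dBFS; +8 dB make-up → -17.9 dBFS.
Stage 2: -17.9 dBFS ≤ -4 dBFS, so stage 2 doesn't engage; output -17.9 dBFS.
Stage 3: 8.1 dB above -26 dBFS, reduced 12:1 to 0.675 dB above → -25.325 dBFS.

-25.325 dBFS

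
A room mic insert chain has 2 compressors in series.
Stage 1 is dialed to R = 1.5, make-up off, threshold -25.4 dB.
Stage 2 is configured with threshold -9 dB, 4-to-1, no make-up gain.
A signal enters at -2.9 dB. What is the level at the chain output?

-10.4 dB

Stage 1: overshoot 22.5 dB → 22.5/1.5 = 15 dB → -10.4 dB.
Stage 2: below threshold (-10.4 ≤ -9); passes unchanged; output -10.4 dB.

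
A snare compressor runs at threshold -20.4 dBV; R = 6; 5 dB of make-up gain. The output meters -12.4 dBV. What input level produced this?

Remove make-up: -12.4 − 5 = -17.4 dBV.
That's 3 dB above the -20.4 dBV threshold.
Input overshoot = R × output overshoot = 18 dB → input = -20.4 + 18 = -2.4 dBV.

-2.4 dBV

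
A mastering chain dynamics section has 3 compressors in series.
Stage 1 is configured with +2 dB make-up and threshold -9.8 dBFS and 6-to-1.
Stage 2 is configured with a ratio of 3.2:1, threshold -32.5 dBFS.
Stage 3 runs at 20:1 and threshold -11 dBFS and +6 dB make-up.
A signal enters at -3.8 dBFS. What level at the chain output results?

-18.46875 dBFS

Stage 1: overshoot 6 dB → 6/6 = 1 dB → -8.8 dBFS; +2 dB make-up → -6.8 dBFS.
Stage 2: overshoot 25.7 dB → 25.7/3.2 = 8.03125 dB → -24.46875 dBFS.
Stage 3: below threshold (-24.46875 ≤ -11); passes unchanged; make-up brings it to -18.46875 dBFS.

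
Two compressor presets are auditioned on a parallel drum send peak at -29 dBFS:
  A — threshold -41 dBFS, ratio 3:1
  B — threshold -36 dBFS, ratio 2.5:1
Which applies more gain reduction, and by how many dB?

A: overshoot 12 dB → output overshoot 4 dB → GR 8 dB.
B: overshoot 7 dB → output overshoot 2.8 dB → GR 4.2 dB.
A reduces 3.8 dB more.

A, by 3.8 dB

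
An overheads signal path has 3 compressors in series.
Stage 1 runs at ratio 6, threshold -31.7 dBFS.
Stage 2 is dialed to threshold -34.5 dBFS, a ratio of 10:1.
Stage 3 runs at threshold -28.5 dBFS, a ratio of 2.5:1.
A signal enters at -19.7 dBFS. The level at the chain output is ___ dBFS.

-34.02 dBFS

Stage 1: overshoot 12 dB → 12/6 = 2 dB → -29.7 dBFS.
Stage 2: -29.7 dBFS is 4.8 dB over -34.5 dBFS; at 10:1 that becomes 0.48 dB over, giving -34.02 dBFS.
Stage 3: -34.02 dBFS is at or below the -28.5 dBFS threshold — no compression; output -34.02 dBFS.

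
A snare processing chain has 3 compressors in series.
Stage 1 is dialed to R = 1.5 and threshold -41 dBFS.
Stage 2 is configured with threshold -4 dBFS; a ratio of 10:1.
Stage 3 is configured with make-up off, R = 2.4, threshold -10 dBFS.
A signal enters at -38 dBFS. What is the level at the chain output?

Stage 1: 3 dB above -41 dBFS, reduced 1.5:1 to 2 dB above → -39 dBFS.
Stage 2: -39 dBFS is at or below the -4 dBFS threshold — no compression; output -39 dBFS.
Stage 3: -39 dBFS ≤ -10 dBFS, so stage 3 doesn't engage; output -39 dBFS.

-39 dBFS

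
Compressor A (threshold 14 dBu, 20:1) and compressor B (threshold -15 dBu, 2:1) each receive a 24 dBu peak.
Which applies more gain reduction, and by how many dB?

B, by 10 dB

A: overshoot 10 dB → output overshoot 0.5 dB → GR 9.5 dB.
B: overshoot 39 dB → output overshoot 19.5 dB → GR 19.5 dB.
Difference: 10 dB in favour of B.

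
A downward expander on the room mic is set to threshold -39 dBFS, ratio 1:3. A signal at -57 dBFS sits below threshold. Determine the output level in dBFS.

Undershoot = (-39) − (-57) = 18 dB.
At 1:3, that expands to 54 dB under threshold.
Output = -39 − 54 = -93 dBFS.

-93 dBFS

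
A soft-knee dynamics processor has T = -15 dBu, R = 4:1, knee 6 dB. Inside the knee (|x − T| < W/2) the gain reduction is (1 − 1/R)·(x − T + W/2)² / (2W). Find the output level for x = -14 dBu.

x − T + W/2 = -14 − (-15) + 3 = 4.
GR = (1 − 1/4) × 4² / 12 = 0.75 × 16 / 12 = 1 dB.
Output = -14 − 1 = -15 dBu.

-15 dBu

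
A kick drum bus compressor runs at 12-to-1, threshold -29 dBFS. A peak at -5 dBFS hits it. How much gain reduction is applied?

22 dB

The signal is 24 dB above threshold.
A 12:1 ratio leaves 2 dB of that excess.
GR = overshoot in − overshoot out = 24 − 2 = 22 dB.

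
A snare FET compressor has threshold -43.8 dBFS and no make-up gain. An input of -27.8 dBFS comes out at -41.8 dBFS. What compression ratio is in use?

8:1

Input overshoot = -27.8 − (-43.8) = 16 dB; output overshoot = -41.8 − (-43.8) = 2 dB.
Ratio = 16 / 2 = 8.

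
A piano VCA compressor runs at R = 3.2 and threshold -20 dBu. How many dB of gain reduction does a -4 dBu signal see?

11 dB

-4 dBu exceeds the threshold by 16 dB.
After 3.2:1 compression the overshoot becomes 16/3.2 = 5 dB.
GR = overshoot in − overshoot out = 16 − 5 = 11 dB.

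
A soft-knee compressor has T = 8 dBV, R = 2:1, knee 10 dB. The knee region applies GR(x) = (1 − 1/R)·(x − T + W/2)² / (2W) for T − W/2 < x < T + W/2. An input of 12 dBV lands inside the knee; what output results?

x − T + W/2 = 12 − 8 + 5 = 9.
GR = (1 − 1/2) × 9² / 20 = 0.5 × 81 / 20 = 2.025 dB.
Output = 12 − 2.025 = 9.975 dBV.

9.975 dBV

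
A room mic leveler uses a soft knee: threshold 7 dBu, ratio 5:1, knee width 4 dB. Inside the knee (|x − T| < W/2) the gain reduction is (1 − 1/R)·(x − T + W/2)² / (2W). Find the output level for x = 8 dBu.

x − T + W/2 = 8 − 7 + 2 = 3.
GR = (1 − 1/5) × 3² / 8 = 0.8 × 9 / 8 = 0.9 dB.
Output = 8 − 0.9 = 7.1 dBu.

7.1 dBu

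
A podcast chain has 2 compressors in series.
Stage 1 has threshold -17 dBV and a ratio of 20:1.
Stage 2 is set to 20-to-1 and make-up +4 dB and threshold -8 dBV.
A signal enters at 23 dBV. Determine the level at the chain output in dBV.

Stage 1: 23 dBV is 40 dB over -17 dBV; at 20:1 that becomes 2 dB over, giving -15 dBV.
Stage 2: -15 dBV is at or below the -8 dBV threshold — no compression; make-up brings it to -11 dBV.

-11 dBV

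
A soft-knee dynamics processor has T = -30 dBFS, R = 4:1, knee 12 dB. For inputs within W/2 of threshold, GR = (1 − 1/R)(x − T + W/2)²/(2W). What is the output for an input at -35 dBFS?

x − T + W/2 = -35 − (-30) + 6 = 1.
GR = (1 − 1/4) × 1² / 24 = 0.75 × 1 / 24 = 0.03125 dB.
Output = -35 − 0.03125 = -35.03125 dBFS.

-35.03125 dBFS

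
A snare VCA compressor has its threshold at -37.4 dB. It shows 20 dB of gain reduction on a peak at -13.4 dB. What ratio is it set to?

6:1

Input overshoot = -13.4 − (-37.4) = 24 dB.
Output overshoot = 24 − 20 = 4 dB.
Ratio = input overshoot / output overshoot = 24 / 4 = 6.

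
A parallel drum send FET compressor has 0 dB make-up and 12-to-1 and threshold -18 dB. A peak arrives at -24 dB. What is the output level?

-24 dB is 6 dB below the -18 dB threshold, so no gain reduction is applied.
Output = input = -24 dB.

-24 dB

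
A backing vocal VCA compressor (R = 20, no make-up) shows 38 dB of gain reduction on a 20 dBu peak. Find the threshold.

Input is 40 dB above T (since output overshoot × R = input overshoot: (-18 − T)·20 = 20 − T gives T = -20 dBu).
Check: -20 + (20 − (-20))/20 = -20 + 2 = -18 dBu. ✓

-20 dBu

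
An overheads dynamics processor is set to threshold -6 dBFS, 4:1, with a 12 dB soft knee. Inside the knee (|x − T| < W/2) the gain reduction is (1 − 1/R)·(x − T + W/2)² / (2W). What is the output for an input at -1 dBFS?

x − T + W/2 = -1 − (-6) + 6 = 11.
GR = (1 − 1/4) × 11² / 24 = 0.75 × 121 / 24 = 3.78125 dB.
Output = -1 − 3.78125 = -4.78125 dBFS.

-4.78125 dBFS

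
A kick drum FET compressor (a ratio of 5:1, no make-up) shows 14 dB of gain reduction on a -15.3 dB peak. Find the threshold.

-32.8 dB

Input is 17.5 dB above T (since output overshoot × R = input overshoot: (-29.3 − T)·5 = -15.3 − T gives T = -32.8 dB).
Check: -32.8 + (-15.3 − (-32.8))/5 = -32.8 + 3.5 = -29.3 dB. ✓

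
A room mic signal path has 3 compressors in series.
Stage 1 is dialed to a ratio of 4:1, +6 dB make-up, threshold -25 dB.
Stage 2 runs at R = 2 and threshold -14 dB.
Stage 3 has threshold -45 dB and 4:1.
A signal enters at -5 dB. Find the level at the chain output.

Stage 1: overshoot 20 dB → 20/4 = 5 dB → -20 dB; +6 dB make-up → -14 dB.
Stage 2: -14 dB is at or below the -14 dB threshold — no compression; output -14 dB.
Stage 3: -14 dB is 31 dB over -45 dB; at 4:1 that becomes 7.75 dB over, giving -37.25 dB.

-37.25 dB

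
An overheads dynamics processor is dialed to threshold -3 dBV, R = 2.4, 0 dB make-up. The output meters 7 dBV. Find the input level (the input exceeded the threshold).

Post-compression overshoot = 7 − (-3) = 10 dB.
Before 2.4:1 compression the overshoot was 10 × 2.4 = 24 dB, so input = -3 + 24 = 21 dBV.

21 dBV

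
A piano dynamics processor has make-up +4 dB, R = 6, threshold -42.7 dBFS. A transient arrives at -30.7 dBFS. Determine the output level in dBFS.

-36.7 dBFS

The input is 12 dB above the -42.7 dBFS threshold.
At 6:1 the overshoot is divided by 6, leaving 2 dB above threshold.
That puts the output at -40.7 dBFS; make-up adds 4 dB, giving -36.7 dBFS.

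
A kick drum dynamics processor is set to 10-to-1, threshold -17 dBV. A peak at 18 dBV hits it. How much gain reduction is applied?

31.5 dB

The signal is 35 dB above threshold.
After 10:1 compression the overshoot becomes 35/10 = 3.5 dB.
Gain reduction = 35 − 3.5 = 31.5 dB.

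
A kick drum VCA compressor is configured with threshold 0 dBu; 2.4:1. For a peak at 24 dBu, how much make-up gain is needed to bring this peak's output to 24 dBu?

The peak compresses to 0 + 24/2.4 = 10 dBu.
To reach 24 dBu requires 24 − 10 = 14 dB of make-up.

14 dB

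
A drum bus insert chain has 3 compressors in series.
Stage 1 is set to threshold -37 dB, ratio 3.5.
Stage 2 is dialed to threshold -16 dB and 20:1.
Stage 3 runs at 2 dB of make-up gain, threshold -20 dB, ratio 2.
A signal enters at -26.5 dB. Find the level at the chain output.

Stage 1: -26.5 dB is 10.5 dB over -37 dB; at 3.5:1 that becomes 3 dB over, giving -34 dB.
Stage 2: -34 dB is at or below the -16 dB threshold — no compression; output -34 dB.
Stage 3: -34 dB is at or below the -20 dB threshold — no compression; make-up brings it to -32 dB.

-32 dB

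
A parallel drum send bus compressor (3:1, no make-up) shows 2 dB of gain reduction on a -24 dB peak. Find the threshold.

Gain reduction = -24 − (-26) = 2 dB; output overshoot = GR / (R − 1) = 2 / 2 = 1 dB.
Threshold = output − output overshoot = -26 − 1 = -27 dB.

-27 dB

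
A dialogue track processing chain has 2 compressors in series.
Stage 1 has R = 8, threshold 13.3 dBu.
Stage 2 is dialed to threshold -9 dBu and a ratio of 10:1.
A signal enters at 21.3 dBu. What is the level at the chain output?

Stage 1: overshoot 8 dB → 8/8 = 1 dB → 14.3 dBu.
Stage 2: 14.3 dBu is 23.3 dB over -9 dBu; at 10:1 that becomes 2.33 dB over, giving -6.67 dBu.

-6.67 dBu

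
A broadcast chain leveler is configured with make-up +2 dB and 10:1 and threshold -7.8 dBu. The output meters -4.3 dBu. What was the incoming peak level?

Stripping the +2 dB make-up gives -6.3 dBu at the gain stage.
Post-compression overshoot = -6.3 − (-7.8) = 1.5 dB.
Before 10:1 compression the overshoot was 1.5 × 10 = 15 dB, so input = -7.8 + 15 = 7.2 dBu.

7.2 dBu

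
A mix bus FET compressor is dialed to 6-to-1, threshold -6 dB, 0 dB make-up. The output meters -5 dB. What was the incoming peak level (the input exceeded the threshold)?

That's 1 dB above the -6 dB threshold.
Input overshoot = R × output overshoot = 6 dB → input = -6 + 6 = 0 dB.

0 dB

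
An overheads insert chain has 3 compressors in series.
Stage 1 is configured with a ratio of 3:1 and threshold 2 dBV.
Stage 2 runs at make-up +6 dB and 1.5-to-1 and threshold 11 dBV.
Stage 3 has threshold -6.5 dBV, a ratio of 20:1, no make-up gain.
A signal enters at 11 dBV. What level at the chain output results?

-5.625 dBV

Stage 1: 9 dB above 2 dBV, reduced 3:1 to 3 dB above → 5 dBV.
Stage 2: below threshold (5 ≤ 11); passes unchanged; make-up brings it to 11 dBV.
Stage 3: 17.5 dB above -6.5 dBV, reduced 20:1 to 0.875 dB above → -5.625 dBV.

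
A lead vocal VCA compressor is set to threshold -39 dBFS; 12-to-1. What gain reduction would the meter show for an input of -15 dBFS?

22 dB

-15 dBFS exceeds the threshold by 24 dB.
A 12:1 ratio leaves 2 dB of that excess.
Gain reduction = 24 − 2 = 22 dB.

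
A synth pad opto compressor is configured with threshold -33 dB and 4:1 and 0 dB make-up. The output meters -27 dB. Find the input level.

-9 dB

That's 6 dB above the -33 dB threshold.
Before 4:1 compression the overshoot was 6 × 4 = 24 dB, so input = -33 + 24 = -9 dB.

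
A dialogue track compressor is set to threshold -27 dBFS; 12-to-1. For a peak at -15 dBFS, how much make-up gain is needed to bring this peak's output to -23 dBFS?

The peak compresses to -27 + 12/12 = -26 dBFS.
To reach -23 dBFS requires -23 − (-26) = 3 dB of make-up.

3 dB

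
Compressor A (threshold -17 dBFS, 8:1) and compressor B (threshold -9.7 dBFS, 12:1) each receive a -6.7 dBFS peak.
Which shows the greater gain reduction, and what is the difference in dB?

A: GR = 10.3 − 10.3/8 = 9.0125 dB.
B: GR = 3 − 3/12 = 2.75 dB.
A reduces 6.2625 dB more.

A, by 6.2625 dB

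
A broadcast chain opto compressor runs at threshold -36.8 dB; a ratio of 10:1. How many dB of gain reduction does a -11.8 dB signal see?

22.5 dB

-11.8 dB exceeds the threshold by 25 dB.
At 10:1, output sits 25/10 = 2.5 dB above threshold.
GR = overshoot in − overshoot out = 25 − 2.5 = 22.5 dB.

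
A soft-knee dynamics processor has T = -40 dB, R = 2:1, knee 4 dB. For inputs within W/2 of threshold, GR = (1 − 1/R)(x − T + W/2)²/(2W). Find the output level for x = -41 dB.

x − T + W/2 = -41 − (-40) + 2 = 1.
GR = (1 − 1/2) × 1² / 8 = 0.5 × 1 / 8 = 0.0625 dB.
Output = -41 − 0.0625 = -41.0625 dB.

-41.0625 dB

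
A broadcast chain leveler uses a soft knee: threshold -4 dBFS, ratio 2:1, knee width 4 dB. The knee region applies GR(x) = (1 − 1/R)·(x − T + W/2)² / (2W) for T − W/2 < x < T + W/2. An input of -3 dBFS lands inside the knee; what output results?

x − T + W/2 = -3 − (-4) + 2 = 3.
GR = (1 − 1/2) × 3² / 8 = 0.5 × 9 / 8 = 0.5625 dB.
Output = -3 − 0.5625 = -3.5625 dBFS.

-3.5625 dBFS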